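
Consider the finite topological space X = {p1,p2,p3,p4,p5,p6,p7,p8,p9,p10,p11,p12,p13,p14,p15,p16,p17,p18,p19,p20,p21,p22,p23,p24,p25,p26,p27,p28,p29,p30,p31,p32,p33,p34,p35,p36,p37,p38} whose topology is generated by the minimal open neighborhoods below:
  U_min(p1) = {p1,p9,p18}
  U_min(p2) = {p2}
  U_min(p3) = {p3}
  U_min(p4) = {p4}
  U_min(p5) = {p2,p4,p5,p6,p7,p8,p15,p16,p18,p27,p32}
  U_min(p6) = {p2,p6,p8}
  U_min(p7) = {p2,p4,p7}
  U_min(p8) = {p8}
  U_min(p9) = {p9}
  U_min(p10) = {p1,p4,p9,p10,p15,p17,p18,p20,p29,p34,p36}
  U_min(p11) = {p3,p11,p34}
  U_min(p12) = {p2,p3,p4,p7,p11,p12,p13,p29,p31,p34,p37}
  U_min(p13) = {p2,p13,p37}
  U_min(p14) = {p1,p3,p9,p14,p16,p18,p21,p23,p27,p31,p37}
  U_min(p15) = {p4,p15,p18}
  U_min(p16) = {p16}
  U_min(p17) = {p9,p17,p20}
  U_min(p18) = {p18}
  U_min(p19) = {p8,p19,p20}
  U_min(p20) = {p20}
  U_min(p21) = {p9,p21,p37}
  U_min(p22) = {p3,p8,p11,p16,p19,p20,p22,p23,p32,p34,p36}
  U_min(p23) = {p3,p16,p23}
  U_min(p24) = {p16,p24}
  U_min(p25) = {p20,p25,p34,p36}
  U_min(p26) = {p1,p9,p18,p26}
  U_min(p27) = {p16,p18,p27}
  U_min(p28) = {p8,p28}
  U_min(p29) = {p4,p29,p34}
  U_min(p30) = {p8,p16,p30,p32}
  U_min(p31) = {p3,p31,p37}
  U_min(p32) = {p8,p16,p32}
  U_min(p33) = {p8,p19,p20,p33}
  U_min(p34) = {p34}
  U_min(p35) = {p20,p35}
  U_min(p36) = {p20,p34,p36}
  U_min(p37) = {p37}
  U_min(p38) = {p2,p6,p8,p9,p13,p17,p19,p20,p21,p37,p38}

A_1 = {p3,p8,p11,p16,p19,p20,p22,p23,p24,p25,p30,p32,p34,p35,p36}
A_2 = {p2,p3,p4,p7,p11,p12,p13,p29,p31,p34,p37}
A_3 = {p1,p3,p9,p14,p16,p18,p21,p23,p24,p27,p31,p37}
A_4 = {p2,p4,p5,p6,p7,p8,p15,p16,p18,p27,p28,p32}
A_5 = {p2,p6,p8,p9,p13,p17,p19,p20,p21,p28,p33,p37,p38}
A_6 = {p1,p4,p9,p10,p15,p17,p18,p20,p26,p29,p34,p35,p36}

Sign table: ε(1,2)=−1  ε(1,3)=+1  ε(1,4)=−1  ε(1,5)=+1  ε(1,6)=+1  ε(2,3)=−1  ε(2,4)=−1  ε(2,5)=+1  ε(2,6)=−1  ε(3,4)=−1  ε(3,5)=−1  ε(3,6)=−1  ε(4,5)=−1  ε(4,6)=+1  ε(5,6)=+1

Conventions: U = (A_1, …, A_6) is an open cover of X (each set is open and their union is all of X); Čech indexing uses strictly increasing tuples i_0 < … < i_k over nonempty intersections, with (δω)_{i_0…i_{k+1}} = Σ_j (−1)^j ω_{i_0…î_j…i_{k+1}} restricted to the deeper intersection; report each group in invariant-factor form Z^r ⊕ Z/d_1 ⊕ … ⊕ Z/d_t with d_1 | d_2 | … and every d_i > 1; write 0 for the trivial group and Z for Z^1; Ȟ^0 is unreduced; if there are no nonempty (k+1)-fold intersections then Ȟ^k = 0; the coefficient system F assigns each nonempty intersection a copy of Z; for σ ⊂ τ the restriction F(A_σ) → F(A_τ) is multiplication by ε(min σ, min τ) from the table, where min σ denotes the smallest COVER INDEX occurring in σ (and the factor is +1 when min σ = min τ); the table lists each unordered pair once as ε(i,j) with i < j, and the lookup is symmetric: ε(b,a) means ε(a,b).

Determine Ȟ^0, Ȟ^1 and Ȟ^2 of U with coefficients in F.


nonempty intersections:
  A12={p3,p11,p34} A13={p3,p16,p23,p24} A14={p8,p16,p32} A15={p8,p19,p20} A16={p20,p34,p35,p36} A23={p3,p31,p37} A24={p2,p4,p7} A25={p2,p13,p37} A26={p4,p29,p34} A34={p16,p18,p27} A35={p9,p21,p37} A36={p1,p9,p18} A45={p2,p6,p8,p28} A46={p4,p15,p18} A56={p9,p17,p20}
  A123={p3} A126={p34} A134={p16} A145={p8} A156={p20} A235={p37} A245={p2} A246={p4} A346={p18} A356={p9}
C dims 6,15,10; δ0: rk 6, SNF 1^5·2; δ1: rk 9, SNF 1^9
Ȟ^0: (6−6)−0=0 ⇒ 0
Ȟ^1: (15−9)−6=0 plus torsion [2] ⇒ Z/2
Ȟ^2: (10−0)−9=1 ⇒ Z

Ȟ^0 = 0; Ȟ^1 = Z/2; Ȟ^2 = Z


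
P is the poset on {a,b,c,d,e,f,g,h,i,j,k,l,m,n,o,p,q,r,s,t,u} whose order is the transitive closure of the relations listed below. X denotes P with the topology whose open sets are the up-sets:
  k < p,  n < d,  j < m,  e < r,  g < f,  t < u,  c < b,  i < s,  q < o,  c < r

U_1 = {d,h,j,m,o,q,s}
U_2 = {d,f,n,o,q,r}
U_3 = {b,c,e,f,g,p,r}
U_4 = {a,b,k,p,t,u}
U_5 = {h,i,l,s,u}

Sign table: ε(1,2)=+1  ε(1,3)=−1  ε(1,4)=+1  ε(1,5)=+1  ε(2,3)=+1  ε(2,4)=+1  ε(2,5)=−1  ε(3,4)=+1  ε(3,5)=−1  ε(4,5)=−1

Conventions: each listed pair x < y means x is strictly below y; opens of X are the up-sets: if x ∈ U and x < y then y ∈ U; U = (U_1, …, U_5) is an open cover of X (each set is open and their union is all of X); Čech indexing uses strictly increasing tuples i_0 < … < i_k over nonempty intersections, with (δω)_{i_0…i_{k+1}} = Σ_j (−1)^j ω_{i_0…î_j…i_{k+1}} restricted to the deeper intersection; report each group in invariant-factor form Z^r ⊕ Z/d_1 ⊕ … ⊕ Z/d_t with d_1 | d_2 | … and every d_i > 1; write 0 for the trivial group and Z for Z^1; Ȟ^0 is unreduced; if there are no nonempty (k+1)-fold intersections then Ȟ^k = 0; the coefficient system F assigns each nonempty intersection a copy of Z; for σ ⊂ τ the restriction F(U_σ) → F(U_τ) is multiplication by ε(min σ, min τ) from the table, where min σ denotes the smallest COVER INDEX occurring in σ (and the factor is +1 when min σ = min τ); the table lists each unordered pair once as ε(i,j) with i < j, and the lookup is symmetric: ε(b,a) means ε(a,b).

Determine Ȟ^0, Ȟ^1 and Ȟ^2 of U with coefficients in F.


intersection data:
  U12={d,o,q} U15={h,s} U23={f,r} U34={b,p} U45={u}
C dims 5,5; δ0: rk 5, SNF 1^4·2
Ȟ^0 = (5 − 5) − 0 = 0, so Ȟ^0 ≅ 0
Ȟ^1 = (5 − 0) − 5 = 0 plus torsion [2], so Ȟ^1 ≅ Z/2
Ȟ^2 = (0 − 0) − 0 = 0, so Ȟ^2 ≅ 0

Ȟ^0 = 0,  Ȟ^1 = Z/2,  Ȟ^2 = 0


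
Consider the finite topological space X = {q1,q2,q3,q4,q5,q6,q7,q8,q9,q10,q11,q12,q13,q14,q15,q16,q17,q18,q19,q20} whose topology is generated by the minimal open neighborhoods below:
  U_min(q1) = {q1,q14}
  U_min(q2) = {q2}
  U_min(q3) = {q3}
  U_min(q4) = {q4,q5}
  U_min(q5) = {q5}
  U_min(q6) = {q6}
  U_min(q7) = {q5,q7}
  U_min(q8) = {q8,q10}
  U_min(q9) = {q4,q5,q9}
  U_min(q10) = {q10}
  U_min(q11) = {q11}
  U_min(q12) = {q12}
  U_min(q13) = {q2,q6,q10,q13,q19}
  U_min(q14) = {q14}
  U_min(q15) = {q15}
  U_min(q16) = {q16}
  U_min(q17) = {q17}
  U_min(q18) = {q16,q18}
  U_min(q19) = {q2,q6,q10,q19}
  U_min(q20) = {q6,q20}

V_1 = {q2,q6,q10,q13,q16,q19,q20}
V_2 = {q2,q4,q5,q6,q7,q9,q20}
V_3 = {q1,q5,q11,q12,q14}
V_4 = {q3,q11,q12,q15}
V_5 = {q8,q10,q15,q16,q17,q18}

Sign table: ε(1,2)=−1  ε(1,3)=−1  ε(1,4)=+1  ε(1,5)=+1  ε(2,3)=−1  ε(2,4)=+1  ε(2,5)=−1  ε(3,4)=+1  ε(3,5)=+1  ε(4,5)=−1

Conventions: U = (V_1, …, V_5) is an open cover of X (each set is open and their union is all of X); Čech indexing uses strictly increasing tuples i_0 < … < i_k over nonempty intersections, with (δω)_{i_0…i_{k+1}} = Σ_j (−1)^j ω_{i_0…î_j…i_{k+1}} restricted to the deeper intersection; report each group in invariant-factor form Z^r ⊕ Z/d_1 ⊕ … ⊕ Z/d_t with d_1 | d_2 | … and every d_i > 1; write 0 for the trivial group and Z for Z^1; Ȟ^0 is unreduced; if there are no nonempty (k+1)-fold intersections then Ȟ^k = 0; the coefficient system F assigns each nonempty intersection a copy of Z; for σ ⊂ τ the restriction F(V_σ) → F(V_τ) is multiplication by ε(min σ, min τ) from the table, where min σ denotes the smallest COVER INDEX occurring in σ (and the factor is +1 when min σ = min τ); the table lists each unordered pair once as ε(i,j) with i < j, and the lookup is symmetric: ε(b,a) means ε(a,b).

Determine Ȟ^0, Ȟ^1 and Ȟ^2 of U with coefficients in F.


Ȟ^0(U;F) ≅ 0, Ȟ^1(U;F) ≅ Z/2, Ȟ^2(U;F) ≅ 0

cover nerve:
  V12={q2,q6,q20} V15={q10,q16} V23={q5} V34={q11,q12} V45={q15}
C dims 5,5; δ0: rk 5, SNF 1^4·2
Ȟ^0: (5−5)−0=0 ⇒ 0
Ȟ^1: (5−0)−5=0 plus torsion [2] ⇒ Z/2
Ȟ^2: (0−0)−0=0 ⇒ 0


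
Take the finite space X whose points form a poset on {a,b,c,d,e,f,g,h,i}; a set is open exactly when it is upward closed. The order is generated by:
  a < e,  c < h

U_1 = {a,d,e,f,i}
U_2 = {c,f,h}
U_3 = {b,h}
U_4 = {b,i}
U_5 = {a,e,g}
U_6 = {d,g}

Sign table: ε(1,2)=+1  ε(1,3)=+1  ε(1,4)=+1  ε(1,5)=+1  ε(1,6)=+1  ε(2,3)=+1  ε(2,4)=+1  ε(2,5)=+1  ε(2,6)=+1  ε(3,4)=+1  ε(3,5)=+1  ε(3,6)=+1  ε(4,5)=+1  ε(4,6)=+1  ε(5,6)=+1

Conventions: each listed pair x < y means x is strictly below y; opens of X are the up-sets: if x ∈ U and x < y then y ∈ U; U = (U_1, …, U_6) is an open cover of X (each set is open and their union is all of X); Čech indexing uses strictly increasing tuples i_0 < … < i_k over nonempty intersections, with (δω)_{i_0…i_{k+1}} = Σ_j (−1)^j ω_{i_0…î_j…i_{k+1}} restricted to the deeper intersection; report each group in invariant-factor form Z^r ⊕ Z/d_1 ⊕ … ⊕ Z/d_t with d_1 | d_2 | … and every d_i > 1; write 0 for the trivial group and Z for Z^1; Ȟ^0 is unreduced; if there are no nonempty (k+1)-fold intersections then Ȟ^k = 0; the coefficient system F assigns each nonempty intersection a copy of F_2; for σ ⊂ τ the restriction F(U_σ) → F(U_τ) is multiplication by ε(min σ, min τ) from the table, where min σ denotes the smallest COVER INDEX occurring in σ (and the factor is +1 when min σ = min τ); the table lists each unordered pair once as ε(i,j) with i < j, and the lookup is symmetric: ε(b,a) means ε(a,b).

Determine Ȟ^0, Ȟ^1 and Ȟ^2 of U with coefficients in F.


nerve simplices:
  U12={f} U14={i} U15={a,e} U16={d} U23={h} U34={b} U56={g}
C dims 6,7; δ0: rk_F2 5
degree 0: 6−5−0 = 1 → Ȟ^0 ≅ Z/2
degree 1: 7−0−5 = 2 → Ȟ^1 ≅ Z/2 ⊕ Z/2
degree 2: 0−0−0 = 0 → Ȟ^2 ≅ 0

Ȟ^0 ≅ Z/2, Ȟ^1 ≅ Z/2 ⊕ Z/2 and Ȟ^2 ≅ 0


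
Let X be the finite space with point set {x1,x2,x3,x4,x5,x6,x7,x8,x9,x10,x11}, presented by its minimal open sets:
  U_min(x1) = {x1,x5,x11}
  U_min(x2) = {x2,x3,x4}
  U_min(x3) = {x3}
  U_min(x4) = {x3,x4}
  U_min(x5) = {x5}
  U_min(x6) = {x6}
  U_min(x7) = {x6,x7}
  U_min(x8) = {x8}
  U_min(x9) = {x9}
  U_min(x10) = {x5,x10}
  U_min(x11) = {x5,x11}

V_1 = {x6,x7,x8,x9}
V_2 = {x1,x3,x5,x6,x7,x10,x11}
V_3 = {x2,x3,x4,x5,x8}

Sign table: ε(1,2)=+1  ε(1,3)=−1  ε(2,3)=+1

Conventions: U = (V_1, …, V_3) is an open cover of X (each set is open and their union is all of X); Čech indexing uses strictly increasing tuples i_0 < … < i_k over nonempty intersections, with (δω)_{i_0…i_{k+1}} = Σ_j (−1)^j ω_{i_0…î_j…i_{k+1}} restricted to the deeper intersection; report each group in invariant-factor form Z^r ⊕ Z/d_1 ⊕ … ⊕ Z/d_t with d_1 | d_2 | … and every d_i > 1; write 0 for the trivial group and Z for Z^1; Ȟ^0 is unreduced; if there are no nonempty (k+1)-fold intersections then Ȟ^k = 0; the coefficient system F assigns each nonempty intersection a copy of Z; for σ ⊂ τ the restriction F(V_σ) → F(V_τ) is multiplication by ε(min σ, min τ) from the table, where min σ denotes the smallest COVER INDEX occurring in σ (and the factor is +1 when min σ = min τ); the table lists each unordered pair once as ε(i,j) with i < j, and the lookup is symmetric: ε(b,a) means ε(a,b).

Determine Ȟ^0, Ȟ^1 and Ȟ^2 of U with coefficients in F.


Ȟ^0(U;F) ≅ 0; Ȟ^1(U;F) ≅ Z/2; Ȟ^2(U;F) ≅ 0

nerve simplices:
  V12={x6,x7} V13={x8} V23={x3,x5}
C dims 3,3; δ0: rk 3, SNF 1^2·2
degree 0: 3−3−0 = 0 → Ȟ^0 ≅ 0
degree 1: 3−0−3 = 0 plus torsion [2] → Ȟ^1 ≅ Z/2
degree 2: 0−0−0 = 0 → Ȟ^2 ≅ 0


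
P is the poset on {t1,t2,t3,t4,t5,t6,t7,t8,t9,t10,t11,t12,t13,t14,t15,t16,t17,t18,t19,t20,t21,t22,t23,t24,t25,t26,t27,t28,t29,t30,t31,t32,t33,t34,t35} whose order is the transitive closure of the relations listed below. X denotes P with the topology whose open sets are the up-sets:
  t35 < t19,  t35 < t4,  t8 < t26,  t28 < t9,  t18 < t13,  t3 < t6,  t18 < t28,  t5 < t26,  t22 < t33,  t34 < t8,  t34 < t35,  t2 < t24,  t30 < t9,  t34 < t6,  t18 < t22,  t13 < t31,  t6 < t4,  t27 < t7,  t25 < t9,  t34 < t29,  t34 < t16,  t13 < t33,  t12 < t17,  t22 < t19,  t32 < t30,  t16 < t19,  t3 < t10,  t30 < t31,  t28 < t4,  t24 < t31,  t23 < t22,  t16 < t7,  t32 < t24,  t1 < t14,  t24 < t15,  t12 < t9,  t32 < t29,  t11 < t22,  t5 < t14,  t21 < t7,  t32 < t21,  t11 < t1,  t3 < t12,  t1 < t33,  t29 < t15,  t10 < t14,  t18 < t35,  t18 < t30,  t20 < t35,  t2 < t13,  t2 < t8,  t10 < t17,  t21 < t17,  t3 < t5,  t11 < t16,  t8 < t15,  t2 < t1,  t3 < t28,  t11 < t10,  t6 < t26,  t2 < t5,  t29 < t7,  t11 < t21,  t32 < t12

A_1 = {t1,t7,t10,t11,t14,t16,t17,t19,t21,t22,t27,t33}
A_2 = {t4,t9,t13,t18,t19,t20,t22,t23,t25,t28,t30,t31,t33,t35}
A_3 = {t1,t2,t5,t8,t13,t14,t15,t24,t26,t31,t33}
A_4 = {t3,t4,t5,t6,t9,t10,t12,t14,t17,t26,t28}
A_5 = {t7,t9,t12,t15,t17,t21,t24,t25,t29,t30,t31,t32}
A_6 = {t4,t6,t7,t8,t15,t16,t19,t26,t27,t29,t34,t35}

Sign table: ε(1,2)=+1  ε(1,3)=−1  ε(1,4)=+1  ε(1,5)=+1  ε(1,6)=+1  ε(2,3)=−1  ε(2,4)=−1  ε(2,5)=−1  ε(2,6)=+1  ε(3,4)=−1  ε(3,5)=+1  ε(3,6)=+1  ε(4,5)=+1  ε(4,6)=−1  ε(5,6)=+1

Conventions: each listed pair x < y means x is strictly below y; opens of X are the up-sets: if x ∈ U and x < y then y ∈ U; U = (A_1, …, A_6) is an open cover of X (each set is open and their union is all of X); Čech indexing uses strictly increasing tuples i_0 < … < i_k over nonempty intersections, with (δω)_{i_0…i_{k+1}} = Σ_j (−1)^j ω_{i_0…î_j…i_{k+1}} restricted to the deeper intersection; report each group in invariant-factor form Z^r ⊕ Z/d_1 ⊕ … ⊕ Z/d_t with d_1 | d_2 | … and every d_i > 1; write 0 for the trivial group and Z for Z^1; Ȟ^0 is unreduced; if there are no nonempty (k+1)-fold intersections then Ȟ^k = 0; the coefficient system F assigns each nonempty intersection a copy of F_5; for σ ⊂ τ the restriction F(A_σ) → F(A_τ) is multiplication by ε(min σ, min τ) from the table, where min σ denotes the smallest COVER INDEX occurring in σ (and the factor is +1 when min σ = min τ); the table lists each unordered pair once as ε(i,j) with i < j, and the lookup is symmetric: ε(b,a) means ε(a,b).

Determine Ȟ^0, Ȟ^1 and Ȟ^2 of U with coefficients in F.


nonempty intersections:
  A12={t19,t22,t33} A13={t1,t14,t33} A14={t10,t14,t17} A15={t7,t17,t21} A16={t7,t16,t19,t27} A23={t13,t31,t33} A24={t4,t9,t28} A25={t9,t25,t30,t31} A26={t4,t19,t35} A34={t5,t14,t26} A35={t15,t24,t31} A36={t8,t15,t26} A45={t9,t12,t17} A46={t4,t6,t26} A56={t7,t15,t29}
  A123={t33} A126={t19} A134={t14} A145={t17} A156={t7} A235={t31} A245={t9} A246={t4} A346={t26} A356={t15}
C dims 6,15,10; δ0: rk_F5 6; δ1: rk_F5 9
Ȟ^0: (6−6)−0=0 ⇒ 0
Ȟ^1: (15−9)−6=0 ⇒ 0
Ȟ^2: (10−0)−9=1 ⇒ Z/5

Ȟ^0(U;F) ≅ 0,  Ȟ^1(U;F) ≅ 0,  Ȟ^2(U;F) ≅ Z/5


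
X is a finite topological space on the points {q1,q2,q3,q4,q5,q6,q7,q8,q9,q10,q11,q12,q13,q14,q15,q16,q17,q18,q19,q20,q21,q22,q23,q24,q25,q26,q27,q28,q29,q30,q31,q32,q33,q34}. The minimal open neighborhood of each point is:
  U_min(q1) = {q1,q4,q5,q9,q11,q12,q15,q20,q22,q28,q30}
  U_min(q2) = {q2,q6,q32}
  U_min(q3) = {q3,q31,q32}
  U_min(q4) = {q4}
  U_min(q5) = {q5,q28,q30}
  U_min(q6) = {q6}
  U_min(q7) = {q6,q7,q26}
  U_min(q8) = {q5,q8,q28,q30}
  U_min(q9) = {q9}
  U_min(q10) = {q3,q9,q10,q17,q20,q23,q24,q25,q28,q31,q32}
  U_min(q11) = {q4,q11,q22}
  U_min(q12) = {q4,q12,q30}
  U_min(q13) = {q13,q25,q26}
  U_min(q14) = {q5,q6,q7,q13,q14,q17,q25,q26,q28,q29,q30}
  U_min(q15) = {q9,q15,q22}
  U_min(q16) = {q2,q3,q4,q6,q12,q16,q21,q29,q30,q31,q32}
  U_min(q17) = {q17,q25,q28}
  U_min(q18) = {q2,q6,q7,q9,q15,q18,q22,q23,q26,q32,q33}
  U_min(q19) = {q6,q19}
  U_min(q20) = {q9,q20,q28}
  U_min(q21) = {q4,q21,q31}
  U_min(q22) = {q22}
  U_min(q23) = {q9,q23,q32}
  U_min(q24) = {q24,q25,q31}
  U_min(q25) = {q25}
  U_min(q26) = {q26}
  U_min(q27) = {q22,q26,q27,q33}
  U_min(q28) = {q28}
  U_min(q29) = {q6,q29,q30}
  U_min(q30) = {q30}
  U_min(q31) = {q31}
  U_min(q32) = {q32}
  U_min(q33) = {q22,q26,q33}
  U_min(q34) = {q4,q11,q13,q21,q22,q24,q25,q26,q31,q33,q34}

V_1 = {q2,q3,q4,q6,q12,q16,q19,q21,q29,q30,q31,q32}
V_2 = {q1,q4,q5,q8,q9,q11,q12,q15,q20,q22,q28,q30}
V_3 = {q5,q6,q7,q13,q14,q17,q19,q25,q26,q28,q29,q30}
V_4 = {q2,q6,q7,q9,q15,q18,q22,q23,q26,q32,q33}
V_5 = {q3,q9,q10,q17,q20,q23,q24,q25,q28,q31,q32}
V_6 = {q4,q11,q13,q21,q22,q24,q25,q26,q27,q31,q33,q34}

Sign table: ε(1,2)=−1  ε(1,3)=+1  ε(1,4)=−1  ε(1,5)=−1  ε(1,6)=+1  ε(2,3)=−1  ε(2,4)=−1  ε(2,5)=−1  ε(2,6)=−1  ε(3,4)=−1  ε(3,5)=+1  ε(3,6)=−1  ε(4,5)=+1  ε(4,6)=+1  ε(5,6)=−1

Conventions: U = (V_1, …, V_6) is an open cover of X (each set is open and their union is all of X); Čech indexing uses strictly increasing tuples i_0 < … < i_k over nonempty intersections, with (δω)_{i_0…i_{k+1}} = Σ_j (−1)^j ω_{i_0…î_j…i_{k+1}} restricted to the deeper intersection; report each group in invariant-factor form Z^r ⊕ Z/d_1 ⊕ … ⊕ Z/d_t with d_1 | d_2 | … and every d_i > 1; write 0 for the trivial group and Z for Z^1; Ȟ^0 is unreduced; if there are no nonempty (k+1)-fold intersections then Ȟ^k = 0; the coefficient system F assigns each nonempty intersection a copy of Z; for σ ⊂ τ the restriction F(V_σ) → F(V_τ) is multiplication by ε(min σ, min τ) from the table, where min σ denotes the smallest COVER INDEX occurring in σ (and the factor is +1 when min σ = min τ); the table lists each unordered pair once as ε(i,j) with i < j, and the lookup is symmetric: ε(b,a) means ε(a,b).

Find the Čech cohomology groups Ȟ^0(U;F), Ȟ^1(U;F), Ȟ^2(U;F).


Ȟ^0 = 0,  Ȟ^1 = Z/2,  Ȟ^2 = Z

nerve of the cover:
  V12={q4,q12,q30} V13={q6,q19,q29,q30} V14={q2,q6,q32} V15={q3,q31,q32} V16={q4,q21,q31} V23={q5,q28,q30} V24={q9,q15,q22} V25={q9,q20,q28} V26={q4,q11,q22} V34={q6,q7,q26} V35={q17,q25,q28} V36={q13,q25,q26} V45={q9,q23,q32} V46={q22,q26,q33} V56={q24,q25,q31}
  V123={q30} V126={q4} V134={q6} V145={q32} V156={q31} V235={q28} V245={q9} V246={q22} V346={q26} V356={q25}
C dims 6,15,10; δ0: rk 6, SNF 1^5·2; δ1: rk 9, SNF 1^9
Ȟ^0 = (6 − 6) − 0 = 0, so Ȟ^0 ≅ 0
Ȟ^1 = (15 − 9) − 6 = 0 plus torsion [2], so Ȟ^1 ≅ Z/2
Ȟ^2 = (10 − 0) − 9 = 1, so Ȟ^2 ≅ Z


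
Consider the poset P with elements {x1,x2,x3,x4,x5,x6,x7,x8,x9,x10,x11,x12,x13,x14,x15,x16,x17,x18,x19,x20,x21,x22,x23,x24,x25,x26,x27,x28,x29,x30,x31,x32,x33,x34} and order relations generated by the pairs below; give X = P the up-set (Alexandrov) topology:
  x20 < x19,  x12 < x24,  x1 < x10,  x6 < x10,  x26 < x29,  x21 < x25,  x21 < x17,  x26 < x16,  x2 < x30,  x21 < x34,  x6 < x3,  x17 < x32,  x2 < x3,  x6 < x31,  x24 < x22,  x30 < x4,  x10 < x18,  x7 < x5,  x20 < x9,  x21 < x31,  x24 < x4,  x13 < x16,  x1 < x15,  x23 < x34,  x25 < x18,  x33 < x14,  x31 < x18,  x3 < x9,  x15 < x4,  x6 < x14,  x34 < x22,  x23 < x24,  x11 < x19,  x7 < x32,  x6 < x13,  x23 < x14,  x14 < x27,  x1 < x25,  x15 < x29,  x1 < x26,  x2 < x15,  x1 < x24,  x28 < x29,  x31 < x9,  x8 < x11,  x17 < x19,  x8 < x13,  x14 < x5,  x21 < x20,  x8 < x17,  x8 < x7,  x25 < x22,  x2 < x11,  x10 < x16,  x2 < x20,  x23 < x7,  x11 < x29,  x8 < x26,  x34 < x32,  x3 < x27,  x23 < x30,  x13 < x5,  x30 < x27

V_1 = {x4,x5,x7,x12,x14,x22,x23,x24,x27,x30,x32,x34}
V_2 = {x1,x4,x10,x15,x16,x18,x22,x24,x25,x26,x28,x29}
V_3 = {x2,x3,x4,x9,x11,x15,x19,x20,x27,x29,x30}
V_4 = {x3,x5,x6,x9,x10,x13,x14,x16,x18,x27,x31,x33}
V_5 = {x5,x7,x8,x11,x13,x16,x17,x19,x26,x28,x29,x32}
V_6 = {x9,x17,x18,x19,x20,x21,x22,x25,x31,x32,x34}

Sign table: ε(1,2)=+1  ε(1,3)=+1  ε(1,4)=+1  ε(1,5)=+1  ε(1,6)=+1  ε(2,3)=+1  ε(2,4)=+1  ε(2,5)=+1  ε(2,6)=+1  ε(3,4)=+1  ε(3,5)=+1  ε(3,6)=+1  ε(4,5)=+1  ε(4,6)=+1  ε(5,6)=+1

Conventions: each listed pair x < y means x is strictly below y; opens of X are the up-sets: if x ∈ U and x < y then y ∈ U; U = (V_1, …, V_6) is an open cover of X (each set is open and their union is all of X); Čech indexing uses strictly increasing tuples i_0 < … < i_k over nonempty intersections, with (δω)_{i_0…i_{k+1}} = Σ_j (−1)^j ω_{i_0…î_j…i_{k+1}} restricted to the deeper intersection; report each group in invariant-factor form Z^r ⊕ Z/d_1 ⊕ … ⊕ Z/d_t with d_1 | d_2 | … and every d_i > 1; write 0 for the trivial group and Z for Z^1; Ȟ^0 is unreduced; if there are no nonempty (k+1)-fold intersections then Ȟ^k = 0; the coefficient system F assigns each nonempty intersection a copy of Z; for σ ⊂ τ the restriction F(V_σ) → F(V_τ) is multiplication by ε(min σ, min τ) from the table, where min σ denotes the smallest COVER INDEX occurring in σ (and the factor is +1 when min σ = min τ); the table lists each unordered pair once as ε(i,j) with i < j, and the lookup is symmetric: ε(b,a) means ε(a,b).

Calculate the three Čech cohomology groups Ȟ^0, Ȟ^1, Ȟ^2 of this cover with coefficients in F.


nerve of the cover:
  V12={x4,x22,x24} V13={x4,x27,x30} V14={x5,x14,x27} V15={x5,x7,x32} V16={x22,x32,x34} V23={x4,x15,x29} V24={x10,x16,x18} V25={x16,x26,x28,x29} V26={x18,x22,x25} V34={x3,x9,x27} V35={x11,x19,x29} V36={x9,x19,x20} V45={x5,x13,x16} V46={x9,x18,x31} V56={x17,x19,x32}
  V123={x4} V126={x22} V134={x27} V145={x5} V156={x32} V235={x29} V245={x16} V246={x18} V346={x9} V356={x19}
C dims 6,15,10; δ0: rk 5, SNF 1^5; δ1: rk 10, SNF 1^9·2
Ȟ^0 = (6 − 5) − 0 = 1, so Ȟ^0 ≅ Z
Ȟ^1 = (15 − 10) − 5 = 0, so Ȟ^1 ≅ 0
Ȟ^2 = (10 − 0) − 10 = 0 plus torsion [2], so Ȟ^2 ≅ Z/2

Ȟ^0 ≅ Z, Ȟ^1 ≅ 0 and Ȟ^2 ≅ Z/2


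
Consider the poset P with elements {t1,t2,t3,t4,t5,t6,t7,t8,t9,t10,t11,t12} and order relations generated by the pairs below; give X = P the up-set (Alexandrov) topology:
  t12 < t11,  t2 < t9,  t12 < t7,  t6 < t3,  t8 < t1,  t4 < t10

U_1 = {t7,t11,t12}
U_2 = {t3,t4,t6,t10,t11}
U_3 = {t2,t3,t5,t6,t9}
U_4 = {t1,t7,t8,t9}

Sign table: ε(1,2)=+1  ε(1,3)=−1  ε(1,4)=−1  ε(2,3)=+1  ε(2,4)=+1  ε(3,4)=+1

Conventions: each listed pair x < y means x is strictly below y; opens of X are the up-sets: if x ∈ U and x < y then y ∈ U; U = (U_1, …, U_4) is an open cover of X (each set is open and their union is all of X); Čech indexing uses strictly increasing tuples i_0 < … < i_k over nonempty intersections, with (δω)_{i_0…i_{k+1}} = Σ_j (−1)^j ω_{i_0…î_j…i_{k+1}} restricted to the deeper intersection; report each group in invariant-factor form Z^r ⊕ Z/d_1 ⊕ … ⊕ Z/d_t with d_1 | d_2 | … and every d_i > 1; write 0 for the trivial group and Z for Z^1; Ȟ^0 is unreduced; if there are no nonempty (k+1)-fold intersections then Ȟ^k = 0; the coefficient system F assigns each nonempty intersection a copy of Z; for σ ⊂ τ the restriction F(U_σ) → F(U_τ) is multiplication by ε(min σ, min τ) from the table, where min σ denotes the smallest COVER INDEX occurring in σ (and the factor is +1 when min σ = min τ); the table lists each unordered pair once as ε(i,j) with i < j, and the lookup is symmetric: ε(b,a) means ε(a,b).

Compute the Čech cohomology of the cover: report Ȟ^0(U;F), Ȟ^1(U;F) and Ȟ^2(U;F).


Ȟ^0 = 0; Ȟ^1 = Z/2; Ȟ^2 = 0

cover nerve:
  U12={t11} U14={t7} U23={t3,t6} U34={t9}
C dims 4,4; δ0: rk 4, SNF 1^3·2
Ȟ^0: (4−4)−0=0 ⇒ 0
Ȟ^1: (4−0)−4=0 plus torsion [2] ⇒ Z/2
Ȟ^2: (0−0)−0=0 ⇒ 0


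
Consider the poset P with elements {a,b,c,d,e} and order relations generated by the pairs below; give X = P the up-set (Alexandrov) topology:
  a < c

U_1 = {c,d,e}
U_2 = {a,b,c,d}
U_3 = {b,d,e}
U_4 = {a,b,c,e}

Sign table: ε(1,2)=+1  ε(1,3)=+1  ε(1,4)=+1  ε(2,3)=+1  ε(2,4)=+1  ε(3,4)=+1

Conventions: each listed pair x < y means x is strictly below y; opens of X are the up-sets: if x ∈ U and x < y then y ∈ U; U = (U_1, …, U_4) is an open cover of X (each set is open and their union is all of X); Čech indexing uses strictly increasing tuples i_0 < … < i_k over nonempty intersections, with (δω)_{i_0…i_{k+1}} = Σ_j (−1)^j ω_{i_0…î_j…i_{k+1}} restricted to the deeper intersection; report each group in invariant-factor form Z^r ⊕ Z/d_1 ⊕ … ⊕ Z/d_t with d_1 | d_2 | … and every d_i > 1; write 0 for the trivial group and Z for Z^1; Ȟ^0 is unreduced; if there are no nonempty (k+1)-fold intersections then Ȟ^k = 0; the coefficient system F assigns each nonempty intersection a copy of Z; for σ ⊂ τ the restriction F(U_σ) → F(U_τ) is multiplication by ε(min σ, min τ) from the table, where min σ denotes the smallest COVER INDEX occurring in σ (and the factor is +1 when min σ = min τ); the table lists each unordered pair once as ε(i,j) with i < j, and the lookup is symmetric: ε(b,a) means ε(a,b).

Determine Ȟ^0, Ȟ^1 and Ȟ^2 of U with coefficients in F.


intersection data:
  U12={c,d} U13={d,e} U14={c,e} U23={b,d} U24={a,b,c} U34={b,e}
  U123={d} U124={c} U134={e} U234={b}
C dims 4,6,4; δ0: rk 3, SNF 1^3; δ1: rk 3, SNF 1^3
Ȟ^0 = (4 − 3) − 0 = 1, so Ȟ^0 ≅ Z
Ȟ^1 = (6 − 3) − 3 = 0, so Ȟ^1 ≅ 0
Ȟ^2 = (4 − 0) − 3 = 1, so Ȟ^2 ≅ Z

Ȟ^0 = Z, Ȟ^1 = 0, Ȟ^2 = Z


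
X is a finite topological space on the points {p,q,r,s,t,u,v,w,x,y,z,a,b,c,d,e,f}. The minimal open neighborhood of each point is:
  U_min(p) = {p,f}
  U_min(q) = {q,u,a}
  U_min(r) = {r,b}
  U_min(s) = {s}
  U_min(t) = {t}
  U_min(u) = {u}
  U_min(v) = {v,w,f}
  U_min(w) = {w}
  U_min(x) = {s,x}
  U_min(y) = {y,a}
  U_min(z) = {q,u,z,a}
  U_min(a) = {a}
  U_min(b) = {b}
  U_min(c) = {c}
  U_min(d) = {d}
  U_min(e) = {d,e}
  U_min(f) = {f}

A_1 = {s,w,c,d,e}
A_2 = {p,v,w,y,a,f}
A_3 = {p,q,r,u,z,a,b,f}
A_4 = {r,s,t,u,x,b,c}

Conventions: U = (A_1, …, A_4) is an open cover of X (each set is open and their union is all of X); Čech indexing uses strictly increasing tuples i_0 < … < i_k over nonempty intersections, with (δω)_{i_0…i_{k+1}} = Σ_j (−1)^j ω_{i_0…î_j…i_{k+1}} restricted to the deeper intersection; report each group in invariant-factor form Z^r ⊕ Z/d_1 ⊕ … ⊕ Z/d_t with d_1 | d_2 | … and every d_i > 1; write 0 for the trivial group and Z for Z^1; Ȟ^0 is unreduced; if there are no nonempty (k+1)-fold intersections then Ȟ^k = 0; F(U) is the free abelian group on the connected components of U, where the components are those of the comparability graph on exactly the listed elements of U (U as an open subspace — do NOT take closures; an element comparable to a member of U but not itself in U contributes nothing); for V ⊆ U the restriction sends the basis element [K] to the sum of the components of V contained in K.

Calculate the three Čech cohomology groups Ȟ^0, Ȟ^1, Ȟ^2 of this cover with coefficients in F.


nerve of the cover:
  A12={w} A14={s,c} A23={p,a,f} A34={r,u,b}
components per intersection:
  A1: {s} {w} {c} {d,e}
  A2: {p,v,w,f} {y,a}
  A3: {p,f} {q,u,z,a} {r,b}
  A4: {r,b} {s,x} {t} {u} {c}
  A12: {w}
  A14: {s} {c}
  A23: {p,f} {a}
  A34: {r,b} {u}
C dims 14,7; δ0: rk 7, SNF 1^7
Ȟ^0 = (14 − 7) − 0 = 7, so Ȟ^0 ≅ Z^7
Ȟ^1 = (7 − 0) − 7 = 0, so Ȟ^1 ≅ 0
Ȟ^2 = (0 − 0) − 0 = 0, so Ȟ^2 ≅ 0

Ȟ^0(U;F) ≅ Z^7; Ȟ^1(U;F) ≅ 0; Ȟ^2(U;F) ≅ 0


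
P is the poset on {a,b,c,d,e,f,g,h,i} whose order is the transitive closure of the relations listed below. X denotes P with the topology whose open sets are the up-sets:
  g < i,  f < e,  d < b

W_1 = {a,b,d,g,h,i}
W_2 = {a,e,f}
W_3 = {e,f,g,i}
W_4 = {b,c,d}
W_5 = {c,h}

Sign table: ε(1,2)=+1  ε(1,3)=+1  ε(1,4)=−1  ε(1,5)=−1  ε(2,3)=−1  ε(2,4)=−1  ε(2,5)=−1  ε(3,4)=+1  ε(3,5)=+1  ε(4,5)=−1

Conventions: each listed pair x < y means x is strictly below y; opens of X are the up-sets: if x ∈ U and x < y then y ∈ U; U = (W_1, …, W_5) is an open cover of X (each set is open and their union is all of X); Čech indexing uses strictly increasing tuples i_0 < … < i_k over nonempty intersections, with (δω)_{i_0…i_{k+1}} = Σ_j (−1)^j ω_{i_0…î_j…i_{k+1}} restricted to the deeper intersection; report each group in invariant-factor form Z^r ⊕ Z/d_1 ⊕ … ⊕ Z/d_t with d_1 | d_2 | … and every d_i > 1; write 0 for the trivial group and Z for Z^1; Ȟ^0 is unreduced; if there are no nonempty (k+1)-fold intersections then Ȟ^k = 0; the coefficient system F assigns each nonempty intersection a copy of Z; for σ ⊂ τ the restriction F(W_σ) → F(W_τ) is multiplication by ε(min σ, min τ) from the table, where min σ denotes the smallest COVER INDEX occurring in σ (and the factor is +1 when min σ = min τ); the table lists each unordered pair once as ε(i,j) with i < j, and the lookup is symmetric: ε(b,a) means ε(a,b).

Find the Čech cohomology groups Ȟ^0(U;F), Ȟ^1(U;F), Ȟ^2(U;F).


intersection data:
  W12={a} W13={g,i} W14={b,d} W15={h} W23={e,f} W45={c}
C dims 5,6; δ0: rk 5, SNF 1^4·2
Ȟ^0 = (5 − 5) − 0 = 0, so Ȟ^0 ≅ 0
Ȟ^1 = (6 − 0) − 5 = 1 plus torsion [2], so Ȟ^1 ≅ Z ⊕ Z/2
Ȟ^2 = (0 − 0) − 0 = 0, so Ȟ^2 ≅ 0

Ȟ^0 ≅ 0, Ȟ^1 ≅ Z ⊕ Z/2, Ȟ^2 ≅ 0


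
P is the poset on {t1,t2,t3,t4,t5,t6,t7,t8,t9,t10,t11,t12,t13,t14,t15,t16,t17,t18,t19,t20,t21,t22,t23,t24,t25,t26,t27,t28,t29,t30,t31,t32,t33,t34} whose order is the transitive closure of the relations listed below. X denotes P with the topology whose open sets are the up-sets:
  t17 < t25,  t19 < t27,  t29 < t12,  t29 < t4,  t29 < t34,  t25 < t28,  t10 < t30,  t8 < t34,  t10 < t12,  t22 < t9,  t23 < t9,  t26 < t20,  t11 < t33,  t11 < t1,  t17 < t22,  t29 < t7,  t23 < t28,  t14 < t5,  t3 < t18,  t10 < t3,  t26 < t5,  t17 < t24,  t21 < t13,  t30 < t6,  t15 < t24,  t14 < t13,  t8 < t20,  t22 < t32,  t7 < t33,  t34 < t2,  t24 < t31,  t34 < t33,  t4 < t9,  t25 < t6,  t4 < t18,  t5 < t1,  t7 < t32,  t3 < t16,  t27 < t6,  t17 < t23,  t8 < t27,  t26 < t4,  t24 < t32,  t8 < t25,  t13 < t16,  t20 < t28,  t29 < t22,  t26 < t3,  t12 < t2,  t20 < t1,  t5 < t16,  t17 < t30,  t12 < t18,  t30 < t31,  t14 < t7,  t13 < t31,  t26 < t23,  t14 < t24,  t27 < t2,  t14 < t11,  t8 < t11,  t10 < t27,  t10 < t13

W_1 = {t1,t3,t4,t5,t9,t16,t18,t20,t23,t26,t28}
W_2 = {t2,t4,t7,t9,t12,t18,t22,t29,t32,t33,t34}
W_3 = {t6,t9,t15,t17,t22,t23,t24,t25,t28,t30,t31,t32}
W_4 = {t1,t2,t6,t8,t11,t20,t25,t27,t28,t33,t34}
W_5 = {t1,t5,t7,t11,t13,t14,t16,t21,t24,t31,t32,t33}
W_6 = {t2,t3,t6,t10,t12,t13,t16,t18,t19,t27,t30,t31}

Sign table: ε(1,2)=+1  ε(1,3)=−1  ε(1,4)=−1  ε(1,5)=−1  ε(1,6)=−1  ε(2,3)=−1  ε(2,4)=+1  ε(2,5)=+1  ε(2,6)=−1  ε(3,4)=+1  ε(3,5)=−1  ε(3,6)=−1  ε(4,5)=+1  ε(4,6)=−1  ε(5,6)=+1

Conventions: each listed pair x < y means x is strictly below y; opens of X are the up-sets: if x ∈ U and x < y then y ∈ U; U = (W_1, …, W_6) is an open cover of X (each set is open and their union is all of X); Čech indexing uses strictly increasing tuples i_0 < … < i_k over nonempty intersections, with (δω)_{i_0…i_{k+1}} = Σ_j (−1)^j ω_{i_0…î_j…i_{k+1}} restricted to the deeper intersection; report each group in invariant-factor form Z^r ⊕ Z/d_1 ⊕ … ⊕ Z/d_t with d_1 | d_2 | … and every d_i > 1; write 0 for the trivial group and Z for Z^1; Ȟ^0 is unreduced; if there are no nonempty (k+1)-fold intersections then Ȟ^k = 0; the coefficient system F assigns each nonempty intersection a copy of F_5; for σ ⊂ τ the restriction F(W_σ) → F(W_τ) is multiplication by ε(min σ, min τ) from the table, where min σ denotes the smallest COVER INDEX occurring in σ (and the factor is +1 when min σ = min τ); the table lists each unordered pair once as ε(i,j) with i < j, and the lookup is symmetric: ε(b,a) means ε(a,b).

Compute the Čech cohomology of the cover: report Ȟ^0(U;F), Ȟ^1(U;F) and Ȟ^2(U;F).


nonempty overlaps:
  W12={t4,t9,t18} W13={t9,t23,t28} W14={t1,t20,t28} W15={t1,t5,t16} W16={t3,t16,t18} W23={t9,t22,t32} W24={t2,t33,t34} W25={t7,t32,t33} W26={t2,t12,t18} W34={t6,t25,t28} W35={t24,t31,t32} W36={t6,t30,t31} W45={t1,t11,t33} W46={t2,t6,t27} W56={t13,t16,t31}
  W123={t9} W126={t18} W134={t28} W145={t1} W156={t16} W235={t32} W245={t33} W246={t2} W346={t6} W356={t31}
C dims 6,15,10; δ0: rk_F5 6; δ1: rk_F5 9
degree 0: 6−6−0 = 0 → Ȟ^0 ≅ 0
degree 1: 15−9−6 = 0 → Ȟ^1 ≅ 0
degree 2: 10−0−9 = 1 → Ȟ^2 ≅ Z/5

Ȟ^0 ≅ 0; Ȟ^1 ≅ 0; Ȟ^2 ≅ Z/5


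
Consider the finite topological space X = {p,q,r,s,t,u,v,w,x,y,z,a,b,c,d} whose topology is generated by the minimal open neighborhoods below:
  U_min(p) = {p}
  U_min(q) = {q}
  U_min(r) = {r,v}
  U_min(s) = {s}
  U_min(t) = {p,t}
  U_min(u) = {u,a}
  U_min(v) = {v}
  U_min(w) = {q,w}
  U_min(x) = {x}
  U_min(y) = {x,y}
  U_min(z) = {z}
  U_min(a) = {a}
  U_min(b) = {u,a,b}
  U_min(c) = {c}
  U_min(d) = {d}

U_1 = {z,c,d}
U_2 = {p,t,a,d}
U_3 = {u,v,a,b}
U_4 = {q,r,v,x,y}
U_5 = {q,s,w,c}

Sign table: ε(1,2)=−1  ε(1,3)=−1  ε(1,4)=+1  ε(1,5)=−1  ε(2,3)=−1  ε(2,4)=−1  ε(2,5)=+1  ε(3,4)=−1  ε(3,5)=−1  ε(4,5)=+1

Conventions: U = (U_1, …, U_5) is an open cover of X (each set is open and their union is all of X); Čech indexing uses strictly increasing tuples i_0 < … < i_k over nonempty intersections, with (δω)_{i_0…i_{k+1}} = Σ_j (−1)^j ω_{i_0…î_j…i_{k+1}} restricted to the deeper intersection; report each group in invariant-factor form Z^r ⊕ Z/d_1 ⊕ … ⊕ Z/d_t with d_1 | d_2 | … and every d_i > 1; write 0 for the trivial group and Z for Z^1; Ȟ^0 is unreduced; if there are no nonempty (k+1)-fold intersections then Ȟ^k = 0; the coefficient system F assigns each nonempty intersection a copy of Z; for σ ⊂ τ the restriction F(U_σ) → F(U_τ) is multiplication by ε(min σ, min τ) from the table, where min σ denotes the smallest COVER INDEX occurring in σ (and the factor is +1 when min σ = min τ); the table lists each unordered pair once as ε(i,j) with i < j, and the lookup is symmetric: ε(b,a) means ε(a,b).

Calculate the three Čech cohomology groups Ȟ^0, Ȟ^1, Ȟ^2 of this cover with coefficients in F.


nerve of the cover:
  U12={d} U15={c} U23={a} U34={v} U45={q}
C dims 5,5; δ0: rk 4, SNF 1^4
Ȟ^0 = (5 − 4) − 0 = 1, so Ȟ^0 ≅ Z
Ȟ^1 = (5 − 0) − 4 = 1, so Ȟ^1 ≅ Z
Ȟ^2 = (0 − 0) − 0 = 0, so Ȟ^2 ≅ 0

Ȟ^0(U;F) ≅ Z, Ȟ^1(U;F) ≅ Z, Ȟ^2(U;F) ≅ 0


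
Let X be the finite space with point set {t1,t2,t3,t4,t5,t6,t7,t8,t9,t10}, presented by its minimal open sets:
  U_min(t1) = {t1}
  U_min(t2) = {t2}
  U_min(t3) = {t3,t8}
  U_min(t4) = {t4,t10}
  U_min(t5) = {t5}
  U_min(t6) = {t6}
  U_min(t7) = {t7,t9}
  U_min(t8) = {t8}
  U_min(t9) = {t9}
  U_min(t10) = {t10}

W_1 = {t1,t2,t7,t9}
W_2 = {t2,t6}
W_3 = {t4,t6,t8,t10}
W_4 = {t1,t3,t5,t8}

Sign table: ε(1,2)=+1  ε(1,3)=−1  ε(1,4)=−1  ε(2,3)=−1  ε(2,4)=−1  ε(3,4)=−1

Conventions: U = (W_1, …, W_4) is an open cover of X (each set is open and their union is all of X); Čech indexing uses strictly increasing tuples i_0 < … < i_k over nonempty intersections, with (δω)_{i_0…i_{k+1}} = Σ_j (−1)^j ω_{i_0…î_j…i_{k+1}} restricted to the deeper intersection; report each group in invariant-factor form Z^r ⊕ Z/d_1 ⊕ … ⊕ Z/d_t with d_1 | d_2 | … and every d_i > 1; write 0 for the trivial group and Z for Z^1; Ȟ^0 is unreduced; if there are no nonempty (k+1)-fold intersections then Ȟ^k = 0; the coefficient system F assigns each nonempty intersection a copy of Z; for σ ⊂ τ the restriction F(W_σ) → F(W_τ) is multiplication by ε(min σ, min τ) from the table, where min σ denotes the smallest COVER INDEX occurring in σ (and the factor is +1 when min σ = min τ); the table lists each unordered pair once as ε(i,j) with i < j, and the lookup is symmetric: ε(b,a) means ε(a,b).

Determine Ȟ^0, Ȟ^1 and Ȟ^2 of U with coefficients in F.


nonempty intersections:
  W12={t2} W14={t1} W23={t6} W34={t8}
C dims 4,4; δ0: rk 4, SNF 1^3·2
Ȟ^0: (4−4)−0=0 ⇒ 0
Ȟ^1: (4−0)−4=0 plus torsion [2] ⇒ Z/2
Ȟ^2: (0−0)−0=0 ⇒ 0

Ȟ^0 = 0, Ȟ^1 = Z/2 and Ȟ^2 = 0


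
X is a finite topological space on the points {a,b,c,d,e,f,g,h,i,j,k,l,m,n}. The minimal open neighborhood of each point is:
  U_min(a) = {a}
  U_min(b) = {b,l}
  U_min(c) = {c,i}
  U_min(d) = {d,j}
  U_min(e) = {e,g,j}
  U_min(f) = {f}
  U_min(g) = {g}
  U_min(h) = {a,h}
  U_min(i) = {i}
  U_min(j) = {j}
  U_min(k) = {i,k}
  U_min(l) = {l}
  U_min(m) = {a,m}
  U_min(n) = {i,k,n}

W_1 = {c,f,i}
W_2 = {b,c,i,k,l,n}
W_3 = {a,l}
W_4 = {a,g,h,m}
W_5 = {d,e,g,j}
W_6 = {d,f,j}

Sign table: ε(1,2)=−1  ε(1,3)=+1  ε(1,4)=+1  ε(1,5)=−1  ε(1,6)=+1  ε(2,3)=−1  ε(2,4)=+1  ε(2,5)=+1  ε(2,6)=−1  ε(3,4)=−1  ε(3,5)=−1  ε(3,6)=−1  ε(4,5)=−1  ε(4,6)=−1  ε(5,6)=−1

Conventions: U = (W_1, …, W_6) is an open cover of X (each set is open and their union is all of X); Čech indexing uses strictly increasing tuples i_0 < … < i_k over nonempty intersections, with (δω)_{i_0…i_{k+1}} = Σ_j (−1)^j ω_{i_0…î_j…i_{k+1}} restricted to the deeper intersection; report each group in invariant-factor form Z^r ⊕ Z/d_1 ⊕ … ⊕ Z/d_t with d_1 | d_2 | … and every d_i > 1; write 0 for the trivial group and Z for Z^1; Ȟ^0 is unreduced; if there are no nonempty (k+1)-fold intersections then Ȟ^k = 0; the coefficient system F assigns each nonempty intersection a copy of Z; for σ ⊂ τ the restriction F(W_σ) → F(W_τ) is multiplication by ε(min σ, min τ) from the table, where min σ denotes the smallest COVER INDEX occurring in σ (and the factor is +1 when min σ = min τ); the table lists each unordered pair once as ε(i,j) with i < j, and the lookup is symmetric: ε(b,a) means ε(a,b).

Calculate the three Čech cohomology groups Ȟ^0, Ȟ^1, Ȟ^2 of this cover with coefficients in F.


Ȟ^0(U;F) ≅ 0, Ȟ^1(U;F) ≅ Z/2 and Ȟ^2(U;F) ≅ 0

nerve simplices:
  W12={c,i} W16={f} W23={l} W34={a} W45={g} W56={d,j}
C dims 6,6; δ0: rk 6, SNF 1^5·2
degree 0: 6−6−0 = 0 → Ȟ^0 ≅ 0
degree 1: 6−0−6 = 0 plus torsion [2] → Ȟ^1 ≅ Z/2
degree 2: 0−0−0 = 0 → Ȟ^2 ≅ 0


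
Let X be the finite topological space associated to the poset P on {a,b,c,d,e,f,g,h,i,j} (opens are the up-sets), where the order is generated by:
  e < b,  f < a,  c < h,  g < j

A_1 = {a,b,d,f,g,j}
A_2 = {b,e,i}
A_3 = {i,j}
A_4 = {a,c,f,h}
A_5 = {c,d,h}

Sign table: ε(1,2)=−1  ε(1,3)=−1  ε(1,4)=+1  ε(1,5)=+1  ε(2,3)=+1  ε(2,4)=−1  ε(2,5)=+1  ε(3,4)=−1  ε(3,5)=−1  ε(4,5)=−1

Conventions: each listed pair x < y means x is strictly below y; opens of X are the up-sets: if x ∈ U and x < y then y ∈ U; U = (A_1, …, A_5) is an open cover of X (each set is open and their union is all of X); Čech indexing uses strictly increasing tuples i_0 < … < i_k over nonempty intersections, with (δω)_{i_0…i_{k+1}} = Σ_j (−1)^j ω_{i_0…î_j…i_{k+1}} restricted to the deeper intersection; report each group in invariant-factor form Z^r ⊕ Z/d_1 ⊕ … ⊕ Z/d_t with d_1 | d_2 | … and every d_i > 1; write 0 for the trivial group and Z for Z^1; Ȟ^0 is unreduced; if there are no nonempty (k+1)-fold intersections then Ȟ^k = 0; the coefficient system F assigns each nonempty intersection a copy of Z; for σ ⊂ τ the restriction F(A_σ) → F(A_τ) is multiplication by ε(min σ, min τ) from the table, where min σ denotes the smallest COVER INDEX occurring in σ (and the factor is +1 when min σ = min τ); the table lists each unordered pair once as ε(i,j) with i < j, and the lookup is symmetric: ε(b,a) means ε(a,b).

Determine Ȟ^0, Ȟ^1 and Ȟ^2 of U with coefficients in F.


Ȟ^0 = 0, Ȟ^1 = Z ⊕ Z/2 and Ȟ^2 = 0

nonempty overlaps:
  A12={b} A13={j} A14={a,f} A15={d} A23={i} A45={c,h}
C dims 5,6; δ0: rk 5, SNF 1^4·2
degree 0: 5−5−0 = 0 → Ȟ^0 ≅ 0
degree 1: 6−0−5 = 1 plus torsion [2] → Ȟ^1 ≅ Z ⊕ Z/2
degree 2: 0−0−0 = 0 → Ȟ^2 ≅ 0


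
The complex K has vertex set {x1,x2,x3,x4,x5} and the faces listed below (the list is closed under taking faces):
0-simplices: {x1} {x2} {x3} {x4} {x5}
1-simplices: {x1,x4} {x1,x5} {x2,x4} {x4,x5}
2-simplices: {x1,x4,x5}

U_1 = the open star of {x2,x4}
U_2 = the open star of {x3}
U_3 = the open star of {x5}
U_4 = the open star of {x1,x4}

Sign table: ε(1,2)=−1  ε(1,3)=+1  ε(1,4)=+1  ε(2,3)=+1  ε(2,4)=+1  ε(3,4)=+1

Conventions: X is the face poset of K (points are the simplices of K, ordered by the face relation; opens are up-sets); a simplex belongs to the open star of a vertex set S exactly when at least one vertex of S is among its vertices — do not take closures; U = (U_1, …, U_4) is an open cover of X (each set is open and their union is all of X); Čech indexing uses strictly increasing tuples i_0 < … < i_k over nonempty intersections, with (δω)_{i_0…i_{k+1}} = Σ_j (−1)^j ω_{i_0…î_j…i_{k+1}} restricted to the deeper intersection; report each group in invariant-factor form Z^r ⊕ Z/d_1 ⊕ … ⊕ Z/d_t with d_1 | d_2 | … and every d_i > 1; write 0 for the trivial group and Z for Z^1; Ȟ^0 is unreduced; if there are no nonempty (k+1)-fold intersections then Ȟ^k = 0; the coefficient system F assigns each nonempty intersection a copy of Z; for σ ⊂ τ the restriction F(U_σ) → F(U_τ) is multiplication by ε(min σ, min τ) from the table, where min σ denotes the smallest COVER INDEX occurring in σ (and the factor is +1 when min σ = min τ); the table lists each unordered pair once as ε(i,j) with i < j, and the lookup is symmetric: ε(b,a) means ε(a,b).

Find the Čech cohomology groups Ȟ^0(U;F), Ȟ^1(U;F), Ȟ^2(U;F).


Ȟ^0 = Z^2; Ȟ^1 = 0; Ȟ^2 = 0

nonempty overlaps:
  U1={{x2},{x4},{x1,x4},{x2,x4},{x4,x5},{x1,x4,x5}} U2={{x3}} U3={{x5},{x1,x5},{x4,x5},{x1,x4,x5}} U4={{x1},{x4},{x1,x4},{x1,x5},{x2,x4},{x4,x5},{x1,x4,x5}}
  U13={{x4,x5},{x1,x4,x5}} U14={{x4},{x1,x4},{x2,x4},{x4,x5},{x1,x4,x5}} U34={{x1,x5},{x4,x5},{x1,x4,x5}}
  U134={{x4,x5},{x1,x4,x5}}
C dims 4,3,1; δ0: rk 2, SNF 1^2; δ1: rk 1, SNF 1^1
degree 0: 4−2−0 = 2 → Ȟ^0 ≅ Z^2
degree 1: 3−1−2 = 0 → Ȟ^1 ≅ 0
degree 2: 1−0−1 = 0 → Ȟ^2 ≅ 0
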